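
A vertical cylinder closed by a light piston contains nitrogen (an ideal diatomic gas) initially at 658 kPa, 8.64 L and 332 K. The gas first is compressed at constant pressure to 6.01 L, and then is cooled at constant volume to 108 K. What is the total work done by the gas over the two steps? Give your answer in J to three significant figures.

Step 1 (isobaric): W = PΔV = (658 kPa)(6.01 − 8.64 L) = -1731 J.
Step 2 (isochoric): W = 0 (constant volume).
W_total = -1731 + 0 = -1731 J.

W_total ≈ -1730 J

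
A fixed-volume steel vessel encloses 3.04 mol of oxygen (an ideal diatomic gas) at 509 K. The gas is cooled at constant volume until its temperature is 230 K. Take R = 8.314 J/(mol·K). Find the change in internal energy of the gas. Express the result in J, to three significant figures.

ΔU ≈ -17600 J

Constant volume ⇒ W = 0, so Q = ΔU = nCᵥΔT with Cᵥ = 5R/2 = 20.79 J/(mol·K).
ΔU = (3.04)(20.79)(230 − 509) = -17629 J.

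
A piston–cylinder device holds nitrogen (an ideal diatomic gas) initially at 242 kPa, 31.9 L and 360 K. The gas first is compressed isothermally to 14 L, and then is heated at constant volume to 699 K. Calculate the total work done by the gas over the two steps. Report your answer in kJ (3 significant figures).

Step 1 (isothermal): W = P₁V₁ ln(V₂/V₁) = (7720) ln(14/31.9) = -6358 J.
Step 2 (isochoric): W = 0 (constant volume).
W_total = -6358 + 0 = -6358 J.

W_total ≈ -6.36 kJ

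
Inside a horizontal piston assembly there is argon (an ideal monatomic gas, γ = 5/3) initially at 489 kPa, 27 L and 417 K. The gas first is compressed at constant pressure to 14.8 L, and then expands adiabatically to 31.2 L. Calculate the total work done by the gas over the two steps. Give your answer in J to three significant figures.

Step 1 (isobaric): W = PΔV = (489 kPa)(14.8 − 27 L) = -5966 J.
After step 1: P = 489 kPa, V = 14.8 L, T = 228.6 K.
Step 2 (adiabatic): W = (P₁V₁ − P₂V₂)/(γ−1) = (7237 − 4402)/0.667 = 4253 J.
W_total = -5966 + 4253 = -1713 J.

W_total ≈ -1710 J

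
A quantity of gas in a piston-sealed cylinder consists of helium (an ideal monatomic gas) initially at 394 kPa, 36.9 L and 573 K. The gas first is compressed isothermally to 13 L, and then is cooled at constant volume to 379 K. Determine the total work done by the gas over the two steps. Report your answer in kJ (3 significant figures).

W_total ≈ -15.2 kJ

Step 1 (isothermal): W = P₁V₁ ln(V₂/V₁) = (14539) ln(13/36.9) = -15168 J.
Step 2 (isochoric): W = 0 (constant volume).
W_total = -15168 + 0 = -15168 J.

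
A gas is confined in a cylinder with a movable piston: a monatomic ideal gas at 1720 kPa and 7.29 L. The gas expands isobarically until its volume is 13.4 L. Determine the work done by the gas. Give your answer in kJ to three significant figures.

Isobaric: W = P ΔV.
W = (1720 kPa)(13.4 − 7.29 L) = (1720)(6.11) = 10509 J.

W ≈ 10.5 kJ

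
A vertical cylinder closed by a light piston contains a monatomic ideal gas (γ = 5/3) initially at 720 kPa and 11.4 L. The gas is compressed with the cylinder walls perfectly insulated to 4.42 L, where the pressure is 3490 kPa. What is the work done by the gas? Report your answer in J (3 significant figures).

Adiabatic: W = (P₁V₁ − P₂V₂)/(γ − 1) with γ = 5/3.
P₁V₁ = 8208 J, P₂V₂ = 15426 J.
W = (8208 − 15426) / 0.6667 = -10827 J.

W ≈ -10800 J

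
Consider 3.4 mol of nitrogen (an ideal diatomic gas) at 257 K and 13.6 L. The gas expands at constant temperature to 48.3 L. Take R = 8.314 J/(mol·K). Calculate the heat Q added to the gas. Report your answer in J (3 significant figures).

Isothermal ⇒ ΔU = 0, so Q = W = nRT ln(V₂/V₁).
Q = (3.4)(8.314)(257) ln(48.3/13.6) = 7265 × 1.267 = 9207 J.

Q ≈ 9210 J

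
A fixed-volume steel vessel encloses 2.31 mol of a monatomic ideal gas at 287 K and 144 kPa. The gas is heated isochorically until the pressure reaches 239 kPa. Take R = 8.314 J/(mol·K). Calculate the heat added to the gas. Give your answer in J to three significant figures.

Q ≈ 5450 J

Constant volume ⇒ W = 0, so Q = ΔU = nCᵥΔT with Cᵥ = 3R/2 = 12.47 J/(mol·K).
At constant V, T₂/T₁ = P₂/P₁ ⇒ ΔT = T₁(P₂/P₁ − 1) = 287·(239/144 − 1) = 189.3 K.
ΔU = (2.31)(12.47)(189.3) = 5455 J.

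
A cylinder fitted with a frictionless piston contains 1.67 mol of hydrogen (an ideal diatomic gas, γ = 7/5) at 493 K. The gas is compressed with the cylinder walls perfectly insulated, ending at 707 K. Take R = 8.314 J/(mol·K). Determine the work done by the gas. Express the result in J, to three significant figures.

W ≈ -7430 J

Adiabatic ⇒ Q = 0, so W_by = −ΔU = nCᵥ(T₁ − T₂).
Cᵥ = 5R/2 = 20.79 J/(mol·K).
W = (1.67)(20.79)(493 − 707) = -7428 J.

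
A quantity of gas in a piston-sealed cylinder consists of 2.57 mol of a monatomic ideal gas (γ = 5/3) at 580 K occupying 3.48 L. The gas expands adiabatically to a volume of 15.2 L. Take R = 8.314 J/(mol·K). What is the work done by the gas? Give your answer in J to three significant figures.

Adiabatic: TV^(γ−1) = const with γ = 5/3.
T₂ = T₁ (V₁/V₂)^(γ−1) = 580 × (3.48/15.2)^0.667 = 580 × 0.3742 = 217.1 K.
W_by = nCᵥ(T₁ − T₂) = (2.57)(12.47)(580 − 217.1) = 11632 J.

W ≈ 11600 J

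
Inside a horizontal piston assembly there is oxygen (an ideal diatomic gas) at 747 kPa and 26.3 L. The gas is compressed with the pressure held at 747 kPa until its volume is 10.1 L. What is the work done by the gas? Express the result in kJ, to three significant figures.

W ≈ -12.1 kJ

Isobaric: W = P ΔV.
W = (747 kPa)(10.1 − 26.3 L) = (747)(-16.2) = -12101 J.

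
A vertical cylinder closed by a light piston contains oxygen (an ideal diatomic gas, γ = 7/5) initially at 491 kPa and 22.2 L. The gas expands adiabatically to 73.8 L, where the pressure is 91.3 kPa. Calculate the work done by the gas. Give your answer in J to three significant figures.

W ≈ 10400 J

Adiabatic: W = (P₁V₁ − P₂V₂)/(γ − 1) with γ = 7/5.
P₁V₁ = 10900 J, P₂V₂ = 6738 J.
W = (10900 − 6738) / 0.4 = 10406 J.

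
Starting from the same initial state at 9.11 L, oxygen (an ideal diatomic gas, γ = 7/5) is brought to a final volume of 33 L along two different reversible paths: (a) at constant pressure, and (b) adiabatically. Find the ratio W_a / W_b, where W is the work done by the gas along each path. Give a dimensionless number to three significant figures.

Path (a) isobaric: W = P₁(V₂ − V₁) → W_a/(P₁V₁) = 2.622.
Path (b) adiabatic: W = P₁V₁(1 − (V₁/V₂)^(γ−1))/(γ−1) → W_b/(P₁V₁) = 1.006.
W_a / W_b = 2.622 / 1.006 = 2.607.

W_a / W_b ≈ 2.61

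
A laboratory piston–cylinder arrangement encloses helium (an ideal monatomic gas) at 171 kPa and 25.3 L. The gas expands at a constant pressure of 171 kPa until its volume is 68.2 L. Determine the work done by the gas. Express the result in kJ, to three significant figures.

W ≈ 7.34 kJ

Isobaric: W = P ΔV.
W = (171 kPa)(68.2 − 25.3 L) = (171)(42.9) = 7336 J.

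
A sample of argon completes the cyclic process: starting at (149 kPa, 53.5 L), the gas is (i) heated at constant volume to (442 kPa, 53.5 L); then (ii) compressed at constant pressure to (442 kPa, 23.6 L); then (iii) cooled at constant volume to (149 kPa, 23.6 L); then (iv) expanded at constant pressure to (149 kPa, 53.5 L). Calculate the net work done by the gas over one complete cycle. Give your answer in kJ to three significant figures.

W_net ≈ -8.76 kJ

Constant-volume legs do no work.
W(ii) = (442)(23.6 − 53.5) = -13216 J; W(iv) = (149)(53.5 − 23.6) = 4455 J.
W_net = -13216 + 4455 = -8761 J (the counter-clockwise enclosed area).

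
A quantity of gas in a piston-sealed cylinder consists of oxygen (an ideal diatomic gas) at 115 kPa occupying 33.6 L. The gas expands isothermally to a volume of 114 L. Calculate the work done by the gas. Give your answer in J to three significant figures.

Isothermal: W = nRT ln(V₂/V₁) = P₁V₁ ln(V₂/V₁).
P₁V₁ = (115 kPa)(33.6 L) = 3864 J.
W = 3864 × ln(114/33.6) = 3864 × 1.222
W_by_gas = 4721 J.

W ≈ 4720 J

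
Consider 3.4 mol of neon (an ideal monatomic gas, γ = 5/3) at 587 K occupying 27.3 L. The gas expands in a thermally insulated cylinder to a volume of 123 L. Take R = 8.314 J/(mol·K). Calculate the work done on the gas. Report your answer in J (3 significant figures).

Adiabatic: TV^(γ−1) = const with γ = 5/3.
T₂ = T₁ (V₁/V₂)^(γ−1) = 587 × (27.3/123)^0.667 = 587 × 0.3666 = 215.2 K.
W_by = nCᵥ(T₁ − T₂) = (3.4)(12.47)(587 − 215.2) = 15766 J.
Work on gas = −W_by = -15766 J.

W ≈ -15800 J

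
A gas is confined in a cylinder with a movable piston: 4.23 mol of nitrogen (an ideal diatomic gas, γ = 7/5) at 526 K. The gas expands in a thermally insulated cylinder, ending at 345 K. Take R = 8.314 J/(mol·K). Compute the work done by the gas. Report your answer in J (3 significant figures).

W ≈ 15900 J

Adiabatic ⇒ Q = 0, so W_by = −ΔU = nCᵥ(T₁ − T₂).
Cᵥ = 5R/2 = 20.79 J/(mol·K).
W = (4.23)(20.79)(526 − 345) = 15914 J.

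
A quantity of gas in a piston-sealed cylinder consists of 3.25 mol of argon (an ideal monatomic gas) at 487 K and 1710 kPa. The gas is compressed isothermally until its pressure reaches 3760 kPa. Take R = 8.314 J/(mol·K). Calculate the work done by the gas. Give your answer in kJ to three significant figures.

Isothermal process: W = nRT ln(V₂/V₁) = nRT ln(P₁/P₂).
W = (3.25)(8.314)(487) × ln(1710/3760)
  = 13159 × ln(0.4548) = 13159 × -0.7879
W_by_gas = -10368 J.

W ≈ -10.4 kJ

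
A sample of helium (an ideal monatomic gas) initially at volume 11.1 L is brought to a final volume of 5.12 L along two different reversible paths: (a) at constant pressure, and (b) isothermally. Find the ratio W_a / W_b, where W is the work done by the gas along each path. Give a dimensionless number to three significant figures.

W_a / W_b ≈ 0.696

Path (a) isobaric: W = P₁(V₂ − V₁) → W_a/(P₁V₁) = -0.5387.
Path (b) isothermal: W = P₁V₁ ln(V₂/V₁) → W_b/(P₁V₁) = -0.7738.
W_a / W_b = -0.5387 / -0.7738 = 0.6962.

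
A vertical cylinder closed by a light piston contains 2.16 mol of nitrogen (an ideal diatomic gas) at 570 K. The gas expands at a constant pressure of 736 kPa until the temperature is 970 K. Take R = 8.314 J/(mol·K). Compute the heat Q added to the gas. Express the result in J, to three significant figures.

Isobaric: W = nRΔT = (2.16)(8.314)(400) = 7183 J.
ΔU = nCᵥΔT with Cᵥ = 5R/2: ΔU = (2.16)(20.79)(400) = 17958 J.
Q = ΔU + W = 17958 + 7183 = 25142 J.

Q ≈ 25100 J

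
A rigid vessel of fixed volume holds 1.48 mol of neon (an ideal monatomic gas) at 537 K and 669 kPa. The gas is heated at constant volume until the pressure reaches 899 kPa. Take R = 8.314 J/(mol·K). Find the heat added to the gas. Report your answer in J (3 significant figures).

Constant volume ⇒ W = 0, so Q = ΔU = nCᵥΔT with Cᵥ = 3R/2 = 12.47 J/(mol·K).
At constant V, T₂/T₁ = P₂/P₁ ⇒ ΔT = T₁(P₂/P₁ − 1) = 537·(899/669 − 1) = 184.6 K.
ΔU = (1.48)(12.47)(184.6) = 3408 J.

Q ≈ 3410 J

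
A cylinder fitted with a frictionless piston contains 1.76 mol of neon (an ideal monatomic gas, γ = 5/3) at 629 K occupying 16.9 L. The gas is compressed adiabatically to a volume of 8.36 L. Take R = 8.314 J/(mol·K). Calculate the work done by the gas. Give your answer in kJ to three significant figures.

W ≈ -8.27 kJ

Adiabatic: TV^(γ−1) = const with γ = 5/3.
T₂ = T₁ (V₁/V₂)^(γ−1) = 629 × (16.9/8.36)^0.667 = 629 × 1.599 = 1006 K.
W_by = nCᵥ(T₁ − T₂) = (1.76)(12.47)(629 − 1006) = -8267 J.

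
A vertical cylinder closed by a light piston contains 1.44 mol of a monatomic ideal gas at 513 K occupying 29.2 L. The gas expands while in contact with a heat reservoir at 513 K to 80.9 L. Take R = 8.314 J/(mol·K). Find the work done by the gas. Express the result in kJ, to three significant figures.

Isothermal: W = nRT ln(V₂/V₁).
W = (1.44)(8.314)(513) × ln(80.9/29.2)
  = 6142 × 1.019
W_by_gas = 6259 J.

W ≈ 6.26 kJ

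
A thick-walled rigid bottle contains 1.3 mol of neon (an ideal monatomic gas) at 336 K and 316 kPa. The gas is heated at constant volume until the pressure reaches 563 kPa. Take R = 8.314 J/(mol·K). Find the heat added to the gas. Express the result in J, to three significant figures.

Constant volume ⇒ W = 0, so Q = ΔU = nCᵥΔT with Cᵥ = 3R/2 = 12.47 J/(mol·K).
At constant V, T₂/T₁ = P₂/P₁ ⇒ ΔT = T₁(P₂/P₁ − 1) = 336·(563/316 − 1) = 262.6 K.
ΔU = (1.3)(12.47)(262.6) = 4258 J.

Q ≈ 4260 J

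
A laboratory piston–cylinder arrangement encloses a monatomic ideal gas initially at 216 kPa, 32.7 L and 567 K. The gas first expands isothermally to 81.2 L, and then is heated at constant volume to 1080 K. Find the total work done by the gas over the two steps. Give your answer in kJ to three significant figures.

Step 1 (isothermal): W = P₁V₁ ln(V₂/V₁) = (7063) ln(81.2/32.7) = 6424 J.
Step 2 (isochoric): W = 0 (constant volume).
W_total = 6424 + 0 = 6424 J.

W_total ≈ 6.42 kJ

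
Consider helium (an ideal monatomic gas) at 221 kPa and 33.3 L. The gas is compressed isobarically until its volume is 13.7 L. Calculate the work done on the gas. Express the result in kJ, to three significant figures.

W ≈ 4.33 kJ

Isobaric: W = P ΔV.
W = (221 kPa)(13.7 − 33.3 L) = (221)(-19.6) = -4332 J.
Work on gas = −W_by = 4332 J.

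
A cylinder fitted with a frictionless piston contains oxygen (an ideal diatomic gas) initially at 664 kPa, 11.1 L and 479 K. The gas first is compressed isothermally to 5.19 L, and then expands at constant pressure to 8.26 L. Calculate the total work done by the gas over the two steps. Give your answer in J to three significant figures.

W_total ≈ -1240 J

Step 1 (isothermal): W = P₁V₁ ln(V₂/V₁) = (7370) ln(5.19/11.1) = -5603 J.
After step 1: P = 1420 kPa, V = 5.19 L, T = 479 K.
Step 2 (isobaric): W = PΔV = (1420 kPa)(8.26 − 5.19 L) = 4360 J.
W_total = -5603 + 4360 = -1243 J.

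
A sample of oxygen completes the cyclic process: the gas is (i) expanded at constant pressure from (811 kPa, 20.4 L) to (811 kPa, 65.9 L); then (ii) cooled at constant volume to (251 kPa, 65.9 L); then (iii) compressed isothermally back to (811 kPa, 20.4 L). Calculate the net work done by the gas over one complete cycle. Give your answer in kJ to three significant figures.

Leg (i): W = PΔV = (811)(65.9 − 20.4) = 36901 J.
Leg (ii): W = 0.
Leg (iii): W = PᵢVᵢ ln(V_f/Vᵢ) = (16541) ln(20.4/65.9) = -19396 J.
W_net = 36901 − 19396 = 17505 J.

W_net ≈ 17.5 kJ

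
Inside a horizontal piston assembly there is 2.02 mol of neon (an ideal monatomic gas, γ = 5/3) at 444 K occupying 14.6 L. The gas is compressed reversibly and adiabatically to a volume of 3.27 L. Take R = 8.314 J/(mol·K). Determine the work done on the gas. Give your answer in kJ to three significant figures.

W ≈ 19.1 kJ

Adiabatic: TV^(γ−1) = const with γ = 5/3.
T₂ = T₁ (V₁/V₂)^(γ−1) = 444 × (14.6/3.27)^0.667 = 444 × 2.711 = 1204 K.
W_by = nCᵥ(T₁ − T₂) = (2.02)(12.47)(444 − 1204) = -19143 J.
Work on gas = −W_by = 19143 J.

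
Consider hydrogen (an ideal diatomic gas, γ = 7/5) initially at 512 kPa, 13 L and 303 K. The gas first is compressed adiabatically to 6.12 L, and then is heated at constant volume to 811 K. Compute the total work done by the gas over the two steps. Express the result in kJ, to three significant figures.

Step 1 (adiabatic): W = (P₁V₁ − P₂V₂)/(γ−1) = (6656 − 8997)/0.4 = -5852 J.
Step 2 (isochoric): W = 0 (constant volume).
W_total = -5852 + 0 = -5852 J.

W_total ≈ -5.85 kJ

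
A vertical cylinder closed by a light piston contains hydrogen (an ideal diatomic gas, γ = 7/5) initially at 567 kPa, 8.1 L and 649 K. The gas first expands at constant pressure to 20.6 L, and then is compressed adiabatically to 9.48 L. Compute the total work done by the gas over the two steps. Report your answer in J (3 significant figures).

Step 1 (isobaric): W = PΔV = (567 kPa)(20.6 − 8.1 L) = 7088 J.
After step 1: P = 567 kPa, V = 20.6 L, T = 1651 K.
Step 2 (adiabatic): W = (P₁V₁ − P₂V₂)/(γ−1) = (11680 − 15932)/0.4 = -10630 J.
W_total = 7088 − 10630 = -3542 J.

W_total ≈ -3540 J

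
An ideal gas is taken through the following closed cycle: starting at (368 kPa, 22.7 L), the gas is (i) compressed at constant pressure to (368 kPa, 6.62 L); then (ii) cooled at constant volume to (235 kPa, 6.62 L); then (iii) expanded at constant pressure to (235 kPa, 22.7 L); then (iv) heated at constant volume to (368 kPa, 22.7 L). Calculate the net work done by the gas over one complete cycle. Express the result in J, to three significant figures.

W_net ≈ -2140 J

Constant-volume legs do no work.
W(i) = (368)(6.62 − 22.7) = -5917 J; W(iii) = (235)(22.7 − 6.62) = 3779 J.
W_net = -5917 + 3779 = -2139 J (the counter-clockwise enclosed area).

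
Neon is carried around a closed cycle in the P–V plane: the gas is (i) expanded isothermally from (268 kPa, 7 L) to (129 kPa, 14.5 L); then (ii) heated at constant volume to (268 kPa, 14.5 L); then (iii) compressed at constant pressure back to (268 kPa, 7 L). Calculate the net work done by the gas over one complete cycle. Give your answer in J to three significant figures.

Leg (i): W = PᵢVᵢ ln(V_f/Vᵢ) = (1876) ln(14.5/7) = 1366 J.
Leg (ii): W = 0.
Leg (iii): W = PΔV = (268)(7 − 14.5) = -2010 J.
W_net = 1366 − 2010 = -643.8 J.

W_net ≈ -644 J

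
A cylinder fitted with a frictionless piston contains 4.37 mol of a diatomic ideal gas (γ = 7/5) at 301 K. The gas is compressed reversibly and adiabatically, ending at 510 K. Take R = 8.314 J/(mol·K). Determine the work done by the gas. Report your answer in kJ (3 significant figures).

W ≈ -19.0 kJ

Adiabatic ⇒ Q = 0, so W_by = −ΔU = nCᵥ(T₁ − T₂).
Cᵥ = 5R/2 = 20.79 J/(mol·K).
W = (4.37)(20.79)(301 − 510) = -18984 J.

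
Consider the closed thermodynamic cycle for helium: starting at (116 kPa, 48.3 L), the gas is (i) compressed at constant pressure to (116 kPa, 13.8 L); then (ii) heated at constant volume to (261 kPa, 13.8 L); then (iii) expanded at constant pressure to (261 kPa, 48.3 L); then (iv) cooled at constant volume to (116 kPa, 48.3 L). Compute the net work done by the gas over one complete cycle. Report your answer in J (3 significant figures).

W_net ≈ 5000 J

Constant-volume legs do no work.
W(i) = (116)(13.8 − 48.3) = -4002 J; W(iii) = (261)(48.3 − 13.8) = 9004 J.
W_net = -4002 + 9004 = 5002 J (the clockwise enclosed area).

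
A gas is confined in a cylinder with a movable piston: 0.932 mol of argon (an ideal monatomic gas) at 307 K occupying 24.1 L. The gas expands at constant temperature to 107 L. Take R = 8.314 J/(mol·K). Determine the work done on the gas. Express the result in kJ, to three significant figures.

W ≈ -3.55 kJ

Isothermal: W = nRT ln(V₂/V₁).
W = (0.932)(8.314)(307) × ln(107/24.1)
  = 2379 × 1.491
W_by_gas = 3546 J; work on gas = −W_by = -3546 J.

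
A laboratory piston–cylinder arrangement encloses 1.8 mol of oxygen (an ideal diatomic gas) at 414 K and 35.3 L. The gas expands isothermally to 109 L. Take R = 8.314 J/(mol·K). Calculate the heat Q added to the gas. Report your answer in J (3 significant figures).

Q ≈ 6990 J

Isothermal ⇒ ΔU = 0, so Q = W = nRT ln(V₂/V₁).
Q = (1.8)(8.314)(414) ln(109/35.3) = 6196 × 1.127 = 6985 J.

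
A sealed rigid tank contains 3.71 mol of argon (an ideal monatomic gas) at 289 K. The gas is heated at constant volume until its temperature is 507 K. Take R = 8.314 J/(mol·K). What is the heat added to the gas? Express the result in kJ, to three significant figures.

Q ≈ 10.1 kJ

Constant volume ⇒ W = 0, so Q = ΔU = nCᵥΔT with Cᵥ = 3R/2 = 12.47 J/(mol·K).
ΔU = (3.71)(12.47)(507 − 289) = 10086 J.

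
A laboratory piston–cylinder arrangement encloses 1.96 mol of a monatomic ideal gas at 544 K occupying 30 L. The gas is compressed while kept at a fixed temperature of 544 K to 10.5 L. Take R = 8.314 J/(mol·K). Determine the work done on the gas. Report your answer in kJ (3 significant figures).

Isothermal: W = nRT ln(V₂/V₁).
W = (1.96)(8.314)(544) × ln(10.5/30)
  = 8865 × -1.05
W_by_gas = -9306 J; work on gas = −W_by = 9306 J.

W ≈ 9.31 kJ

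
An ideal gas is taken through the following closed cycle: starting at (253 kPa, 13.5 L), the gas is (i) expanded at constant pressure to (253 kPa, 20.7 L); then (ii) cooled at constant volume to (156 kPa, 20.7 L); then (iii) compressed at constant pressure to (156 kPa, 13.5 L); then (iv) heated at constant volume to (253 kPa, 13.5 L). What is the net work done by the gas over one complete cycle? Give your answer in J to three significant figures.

Constant-volume legs do no work.
W(i) = (253)(20.7 − 13.5) = 1822 J; W(iii) = (156)(13.5 − 20.7) = -1123 J.
W_net = 1822 − 1123 = 698.4 J (the clockwise enclosed area).

W_net ≈ 698 J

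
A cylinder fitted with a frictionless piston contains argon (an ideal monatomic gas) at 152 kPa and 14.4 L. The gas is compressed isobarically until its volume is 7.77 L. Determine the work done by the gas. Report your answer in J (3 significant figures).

W ≈ -1010 J

Isobaric: W = P ΔV.
W = (152 kPa)(7.77 − 14.4 L) = (152)(-6.63) = -1008 J.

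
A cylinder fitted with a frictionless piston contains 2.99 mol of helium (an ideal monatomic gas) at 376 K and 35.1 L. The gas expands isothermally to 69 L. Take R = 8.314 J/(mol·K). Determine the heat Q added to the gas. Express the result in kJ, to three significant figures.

Isothermal ⇒ ΔU = 0, so Q = W = nRT ln(V₂/V₁).
Q = (2.99)(8.314)(376) ln(69/35.1) = 9347 × 0.6759 = 6318 J.

Q ≈ 6.32 kJ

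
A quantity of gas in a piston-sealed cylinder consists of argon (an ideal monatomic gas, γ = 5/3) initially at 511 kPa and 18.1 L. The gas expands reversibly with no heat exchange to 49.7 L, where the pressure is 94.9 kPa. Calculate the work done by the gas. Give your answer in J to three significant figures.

W ≈ 6800 J

Adiabatic: W = (P₁V₁ − P₂V₂)/(γ − 1) with γ = 5/3.
P₁V₁ = 9249 J, P₂V₂ = 4717 J.
W = (9249 − 4717) / 0.6667 = 6799 J.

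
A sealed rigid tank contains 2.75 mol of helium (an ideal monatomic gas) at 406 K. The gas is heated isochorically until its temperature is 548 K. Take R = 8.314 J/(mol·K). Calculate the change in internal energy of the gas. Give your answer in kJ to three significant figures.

Constant volume ⇒ W = 0, so Q = ΔU = nCᵥΔT with Cᵥ = 3R/2 = 12.47 J/(mol·K).
ΔU = (2.75)(12.47)(548 − 406) = 4870 J.

ΔU ≈ 4.87 kJ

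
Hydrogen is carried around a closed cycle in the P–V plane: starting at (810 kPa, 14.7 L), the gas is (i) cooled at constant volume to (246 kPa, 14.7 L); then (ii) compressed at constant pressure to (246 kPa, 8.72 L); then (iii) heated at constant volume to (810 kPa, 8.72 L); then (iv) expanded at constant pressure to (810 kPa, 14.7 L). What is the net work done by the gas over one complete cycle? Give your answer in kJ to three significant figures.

Constant-volume legs do no work.
W(ii) = (246)(8.72 − 14.7) = -1471 J; W(iv) = (810)(14.7 − 8.72) = 4844 J.
W_net = -1471 + 4844 = 3373 J (the clockwise enclosed area).

W_net ≈ 3.37 kJ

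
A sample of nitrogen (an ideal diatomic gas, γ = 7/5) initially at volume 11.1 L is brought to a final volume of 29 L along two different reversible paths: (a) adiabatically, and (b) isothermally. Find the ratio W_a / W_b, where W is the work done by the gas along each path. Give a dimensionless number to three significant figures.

Path (a) adiabatic: W = P₁V₁(1 − (V₁/V₂)^(γ−1))/(γ−1) → W_a/(P₁V₁) = 0.7974.
Path (b) isothermal: W = P₁V₁ ln(V₂/V₁) → W_b/(P₁V₁) = 0.9604.
W_a / W_b = 0.7974 / 0.9604 = 0.8303.

W_a / W_b ≈ 0.830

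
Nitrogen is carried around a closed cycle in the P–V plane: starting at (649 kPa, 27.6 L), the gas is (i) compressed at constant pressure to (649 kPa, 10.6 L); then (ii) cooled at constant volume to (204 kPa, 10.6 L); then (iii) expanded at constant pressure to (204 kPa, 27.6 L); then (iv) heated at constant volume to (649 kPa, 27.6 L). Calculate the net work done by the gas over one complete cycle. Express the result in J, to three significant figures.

Constant-volume legs do no work.
W(i) = (649)(10.6 − 27.6) = -11033 J; W(iii) = (204)(27.6 − 10.6) = 3468 J.
W_net = -11033 + 3468 = -7565 J (the counter-clockwise enclosed area).

W_net ≈ -7560 J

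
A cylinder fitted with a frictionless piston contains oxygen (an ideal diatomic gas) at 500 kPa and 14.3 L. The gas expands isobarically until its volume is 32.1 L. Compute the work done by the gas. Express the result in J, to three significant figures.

W ≈ 8900 J

Isobaric: W = P ΔV.
W = (500 kPa)(32.1 − 14.3 L) = (500)(17.8) = 8900 J.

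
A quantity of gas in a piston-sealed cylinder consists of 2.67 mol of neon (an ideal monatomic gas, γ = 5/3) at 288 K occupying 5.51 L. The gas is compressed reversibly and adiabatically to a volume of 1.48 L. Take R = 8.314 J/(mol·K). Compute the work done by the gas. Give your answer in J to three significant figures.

W ≈ -13400 J

Adiabatic: TV^(γ−1) = const with γ = 5/3.
T₂ = T₁ (V₁/V₂)^(γ−1) = 288 × (5.51/1.48)^0.667 = 288 × 2.402 = 691.8 K.
W_by = nCᵥ(T₁ − T₂) = (2.67)(12.47)(288 − 691.8) = -13446 J.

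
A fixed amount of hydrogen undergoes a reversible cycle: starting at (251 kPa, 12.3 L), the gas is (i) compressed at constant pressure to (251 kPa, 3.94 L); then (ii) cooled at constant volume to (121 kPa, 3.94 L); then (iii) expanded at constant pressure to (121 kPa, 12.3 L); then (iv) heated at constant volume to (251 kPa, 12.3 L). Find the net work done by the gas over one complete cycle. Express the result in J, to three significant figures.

W_net ≈ -1090 J

Constant-volume legs do no work.
W(i) = (251)(3.94 − 12.3) = -2098 J; W(iii) = (121)(12.3 − 3.94) = 1012 J.
W_net = -2098 + 1012 = -1087 J (the counter-clockwise enclosed area).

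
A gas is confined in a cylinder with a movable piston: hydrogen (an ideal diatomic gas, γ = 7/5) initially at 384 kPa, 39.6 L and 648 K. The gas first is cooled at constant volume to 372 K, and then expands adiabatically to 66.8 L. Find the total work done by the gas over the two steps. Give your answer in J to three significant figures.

W_total ≈ 4120 J

Step 1 (isochoric): W = 0 (constant volume).
After step 1: P = 220.4 kPa (V unchanged).
Step 2 (adiabatic): W = (P₁V₁ − P₂V₂)/(γ−1) = (8730 − 7082)/0.4 = 4119 J.
W_total = 0 + 4119 = 4119 J.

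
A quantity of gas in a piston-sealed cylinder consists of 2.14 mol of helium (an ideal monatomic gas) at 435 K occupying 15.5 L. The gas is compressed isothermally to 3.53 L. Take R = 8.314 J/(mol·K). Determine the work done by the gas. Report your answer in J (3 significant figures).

Isothermal: W = nRT ln(V₂/V₁).
W = (2.14)(8.314)(435) × ln(3.53/15.5)
  = 7740 × -1.48
W_by_gas = -11451 J.

W ≈ -11500 J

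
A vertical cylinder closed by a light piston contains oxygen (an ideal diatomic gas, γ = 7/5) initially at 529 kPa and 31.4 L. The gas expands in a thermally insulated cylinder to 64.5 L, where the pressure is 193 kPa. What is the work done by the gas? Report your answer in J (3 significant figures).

Adiabatic: W = (P₁V₁ − P₂V₂)/(γ − 1) with γ = 7/5.
P₁V₁ = 16611 J, P₂V₂ = 12448 J.
W = (16611 − 12448) / 0.4 = 10405 J.

W ≈ 10400 J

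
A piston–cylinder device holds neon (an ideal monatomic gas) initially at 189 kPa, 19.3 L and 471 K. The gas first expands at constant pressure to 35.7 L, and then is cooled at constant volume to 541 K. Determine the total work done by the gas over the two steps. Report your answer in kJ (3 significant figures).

Step 1 (isobaric): W = PΔV = (189 kPa)(35.7 − 19.3 L) = 3100 J.
Step 2 (isochoric): W = 0 (constant volume).
W_total = 3100 + 0 = 3100 J.

W_total ≈ 3.10 kJ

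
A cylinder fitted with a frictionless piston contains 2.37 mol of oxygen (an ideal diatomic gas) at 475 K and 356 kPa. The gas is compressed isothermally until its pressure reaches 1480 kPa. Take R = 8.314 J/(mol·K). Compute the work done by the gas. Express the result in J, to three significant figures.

Isothermal process: W = nRT ln(V₂/V₁) = nRT ln(P₁/P₂).
W = (2.37)(8.314)(475) × ln(356/1480)
  = 9359 × ln(0.2405) = 9359 × -1.425
W_by_gas = -13336 J.

W ≈ -13300 J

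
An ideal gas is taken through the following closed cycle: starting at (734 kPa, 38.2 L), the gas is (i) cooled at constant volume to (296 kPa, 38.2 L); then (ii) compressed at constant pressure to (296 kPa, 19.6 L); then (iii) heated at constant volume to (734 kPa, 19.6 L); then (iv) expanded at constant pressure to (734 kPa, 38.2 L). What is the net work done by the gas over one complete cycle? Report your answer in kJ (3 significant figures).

Constant-volume legs do no work.
W(ii) = (296)(19.6 − 38.2) = -5506 J; W(iv) = (734)(38.2 − 19.6) = 13652 J.
W_net = -5506 + 13652 = 8147 J (the clockwise enclosed area).

W_net ≈ 8.15 kJ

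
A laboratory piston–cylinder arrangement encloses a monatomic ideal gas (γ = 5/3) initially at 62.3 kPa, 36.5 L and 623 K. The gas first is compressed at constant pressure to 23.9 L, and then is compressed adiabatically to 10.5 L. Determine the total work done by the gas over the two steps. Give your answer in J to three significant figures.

Step 1 (isobaric): W = PΔV = (62.3 kPa)(23.9 − 36.5 L) = -785 J.
After step 1: P = 62.3 kPa, V = 23.9 L, T = 407.9 K.
Step 2 (adiabatic): W = (P₁V₁ − P₂V₂)/(γ−1) = (1489 − 2576)/0.667 = -1631 J.
W_total = -785 − 1631 = -2416 J.

W_total ≈ -2420 J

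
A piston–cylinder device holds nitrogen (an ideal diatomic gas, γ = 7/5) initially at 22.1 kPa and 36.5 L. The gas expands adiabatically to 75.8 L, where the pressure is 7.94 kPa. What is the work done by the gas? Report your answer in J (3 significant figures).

W ≈ 512 J

Adiabatic: W = (P₁V₁ − P₂V₂)/(γ − 1) with γ = 7/5.
P₁V₁ = 806.7 J, P₂V₂ = 601.9 J.
W = (806.7 − 601.9) / 0.4 = 512 J.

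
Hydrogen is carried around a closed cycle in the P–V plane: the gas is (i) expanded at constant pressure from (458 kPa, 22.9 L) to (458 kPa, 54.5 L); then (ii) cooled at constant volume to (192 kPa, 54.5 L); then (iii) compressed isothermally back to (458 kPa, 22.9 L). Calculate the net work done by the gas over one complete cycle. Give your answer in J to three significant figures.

W_net ≈ 5400 J

Leg (i): W = PΔV = (458)(54.5 − 22.9) = 14473 J.
Leg (ii): W = 0.
Leg (iii): W = PᵢVᵢ ln(V_f/Vᵢ) = (10464) ln(22.9/54.5) = -9073 J.
W_net = 14473 − 9073 = 5400 J.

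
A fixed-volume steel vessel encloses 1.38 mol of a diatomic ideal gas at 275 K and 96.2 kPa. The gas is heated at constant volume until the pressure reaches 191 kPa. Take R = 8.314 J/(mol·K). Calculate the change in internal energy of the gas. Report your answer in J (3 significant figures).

Constant volume ⇒ W = 0, so Q = ΔU = nCᵥΔT with Cᵥ = 5R/2 = 20.79 J/(mol·K).
At constant V, T₂/T₁ = P₂/P₁ ⇒ ΔT = T₁(P₂/P₁ − 1) = 275·(191/96.2 − 1) = 271 K.
ΔU = (1.38)(20.79)(271) = 7773 J.

ΔU ≈ 7770 J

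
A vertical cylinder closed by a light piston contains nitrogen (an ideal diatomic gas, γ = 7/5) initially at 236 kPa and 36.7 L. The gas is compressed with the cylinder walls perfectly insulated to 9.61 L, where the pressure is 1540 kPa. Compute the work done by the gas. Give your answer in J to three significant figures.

W ≈ -15300 J

Adiabatic: W = (P₁V₁ − P₂V₂)/(γ − 1) with γ = 7/5.
P₁V₁ = 8661 J, P₂V₂ = 14799 J.
W = (8661 − 14799) / 0.4 = -15346 J.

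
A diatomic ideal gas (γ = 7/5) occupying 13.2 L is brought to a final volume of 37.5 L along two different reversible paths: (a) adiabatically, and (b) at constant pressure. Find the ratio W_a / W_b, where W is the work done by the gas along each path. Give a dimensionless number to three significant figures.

W_a / W_b ≈ 0.464

Path (a) adiabatic: W = P₁V₁(1 − (V₁/V₂)^(γ−1))/(γ−1) → W_a/(P₁V₁) = 0.8535.
Path (b) isobaric: W = P₁(V₂ − V₁) → W_b/(P₁V₁) = 1.841.
W_a / W_b = 0.8535 / 1.841 = 0.4636.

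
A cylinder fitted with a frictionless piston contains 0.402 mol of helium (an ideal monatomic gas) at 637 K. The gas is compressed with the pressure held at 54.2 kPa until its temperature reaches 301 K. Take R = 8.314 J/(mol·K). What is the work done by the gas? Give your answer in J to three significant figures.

W ≈ -1120 J

Isobaric: W = P ΔV = nR ΔT.
W = (0.402)(8.314)(301 − 637) = -1123 J.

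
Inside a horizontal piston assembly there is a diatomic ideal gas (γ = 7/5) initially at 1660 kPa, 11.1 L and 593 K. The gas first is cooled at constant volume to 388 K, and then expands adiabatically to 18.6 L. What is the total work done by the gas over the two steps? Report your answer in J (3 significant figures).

Step 1 (isochoric): W = 0 (constant volume).
After step 1: P = 1086 kPa (V unchanged).
Step 2 (adiabatic): W = (P₁V₁ − P₂V₂)/(γ−1) = (12056 − 9807)/0.4 = 5623 J.
W_total = 0 + 5623 = 5623 J.

W_total ≈ 5620 J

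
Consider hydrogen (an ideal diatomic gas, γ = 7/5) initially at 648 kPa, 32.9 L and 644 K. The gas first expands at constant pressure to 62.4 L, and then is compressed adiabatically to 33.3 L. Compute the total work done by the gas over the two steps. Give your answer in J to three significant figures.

W_total ≈ -9750 J

Step 1 (isobaric): W = PΔV = (648 kPa)(62.4 − 32.9 L) = 19116 J.
After step 1: P = 648 kPa, V = 62.4 L, T = 1221 K.
Step 2 (adiabatic): W = (P₁V₁ − P₂V₂)/(γ−1) = (40435 − 51982)/0.4 = -28868 J.
W_total = 19116 − 28868 = -9752 J.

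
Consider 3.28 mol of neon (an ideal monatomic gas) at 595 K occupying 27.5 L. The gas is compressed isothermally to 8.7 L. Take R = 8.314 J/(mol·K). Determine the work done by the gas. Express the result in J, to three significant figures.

Isothermal: W = nRT ln(V₂/V₁).
W = (3.28)(8.314)(595) × ln(8.7/27.5)
  = 16226 × -1.151
W_by_gas = -18673 J.

W ≈ -18700 J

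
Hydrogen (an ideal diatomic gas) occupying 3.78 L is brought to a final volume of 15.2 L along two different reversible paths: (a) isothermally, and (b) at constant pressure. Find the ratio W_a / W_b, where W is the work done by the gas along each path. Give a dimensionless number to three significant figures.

W_a / W_b ≈ 0.461

Path (a) isothermal: W = P₁V₁ ln(V₂/V₁) → W_a/(P₁V₁) = 1.392.
Path (b) isobaric: W = P₁(V₂ − V₁) → W_b/(P₁V₁) = 3.021.
W_a / W_b = 1.392 / 3.021 = 0.4606.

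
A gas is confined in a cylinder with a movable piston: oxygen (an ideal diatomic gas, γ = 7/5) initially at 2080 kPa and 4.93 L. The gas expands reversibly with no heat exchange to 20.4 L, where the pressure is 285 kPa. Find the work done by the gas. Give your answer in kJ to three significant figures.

W ≈ 11.1 kJ

Adiabatic: W = (P₁V₁ − P₂V₂)/(γ − 1) with γ = 7/5.
P₁V₁ = 10254 J, P₂V₂ = 5814 J.
W = (10254 − 5814) / 0.4 = 11101 J.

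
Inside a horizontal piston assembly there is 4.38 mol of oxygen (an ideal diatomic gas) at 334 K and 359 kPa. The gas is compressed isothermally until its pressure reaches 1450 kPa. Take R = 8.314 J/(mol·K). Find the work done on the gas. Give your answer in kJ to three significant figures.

Isothermal process: W = nRT ln(V₂/V₁) = nRT ln(P₁/P₂).
W = (4.38)(8.314)(334) × ln(359/1450)
  = 12163 × ln(0.2476) = 12163 × -1.396
W_by_gas = -16979 J; work on gas = −W_by = 16979 J.

W ≈ 17.0 kJ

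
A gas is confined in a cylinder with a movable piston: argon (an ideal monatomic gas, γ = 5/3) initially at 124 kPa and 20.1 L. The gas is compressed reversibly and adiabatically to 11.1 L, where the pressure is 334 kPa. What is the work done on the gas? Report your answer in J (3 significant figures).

W ≈ 1820 J

Adiabatic: W = (P₁V₁ − P₂V₂)/(γ − 1) with γ = 5/3.
P₁V₁ = 2492 J, P₂V₂ = 3707 J.
W = (2492 − 3707) / 0.6667 = -1822 J.
Work on gas = −W_by = 1822 J.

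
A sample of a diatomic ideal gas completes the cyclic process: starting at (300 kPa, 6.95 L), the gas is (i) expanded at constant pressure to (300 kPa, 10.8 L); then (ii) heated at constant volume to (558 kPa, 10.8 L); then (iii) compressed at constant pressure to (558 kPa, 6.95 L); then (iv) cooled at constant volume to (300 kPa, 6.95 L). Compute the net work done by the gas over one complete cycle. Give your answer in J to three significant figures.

W_net ≈ -993 J

Constant-volume legs do no work.
W(i) = (300)(10.8 − 6.95) = 1155 J; W(iii) = (558)(6.95 − 10.8) = -2148 J.
W_net = 1155 − 2148 = -993.3 J (the counter-clockwise enclosed area).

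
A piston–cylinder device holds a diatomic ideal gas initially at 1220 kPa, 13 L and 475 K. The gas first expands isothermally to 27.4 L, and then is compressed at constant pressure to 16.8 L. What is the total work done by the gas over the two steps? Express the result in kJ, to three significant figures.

W_total ≈ 5.69 kJ

Step 1 (isothermal): W = P₁V₁ ln(V₂/V₁) = (15860) ln(27.4/13) = 11825 J.
After step 1: P = 578.8 kPa, V = 27.4 L, T = 475 K.
Step 2 (isobaric): W = PΔV = (578.8 kPa)(16.8 − 27.4 L) = -6136 J.
W_total = 11825 − 6136 = 5689 J.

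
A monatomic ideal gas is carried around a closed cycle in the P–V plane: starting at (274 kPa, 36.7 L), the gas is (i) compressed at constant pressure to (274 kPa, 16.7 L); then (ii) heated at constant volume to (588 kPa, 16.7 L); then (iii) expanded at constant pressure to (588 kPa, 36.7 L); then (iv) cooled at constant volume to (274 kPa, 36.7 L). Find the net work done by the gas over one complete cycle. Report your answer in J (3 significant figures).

W_net ≈ 6280 J

Constant-volume legs do no work.
W(i) = (274)(16.7 − 36.7) = -5480 J; W(iii) = (588)(36.7 − 16.7) = 11760 J.
W_net = -5480 + 11760 = 6280 J (the clockwise enclosed area).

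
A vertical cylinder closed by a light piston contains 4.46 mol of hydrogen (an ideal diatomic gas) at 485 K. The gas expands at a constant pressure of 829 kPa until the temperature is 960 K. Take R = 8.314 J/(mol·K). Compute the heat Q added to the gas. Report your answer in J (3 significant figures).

Isobaric: W = nRΔT = (4.46)(8.314)(475) = 17613 J.
ΔU = nCᵥΔT with Cᵥ = 5R/2: ΔU = (4.46)(20.79)(475) = 44033 J.
Q = ΔU + W = 44033 + 17613 = 61646 J.

Q ≈ 61600 J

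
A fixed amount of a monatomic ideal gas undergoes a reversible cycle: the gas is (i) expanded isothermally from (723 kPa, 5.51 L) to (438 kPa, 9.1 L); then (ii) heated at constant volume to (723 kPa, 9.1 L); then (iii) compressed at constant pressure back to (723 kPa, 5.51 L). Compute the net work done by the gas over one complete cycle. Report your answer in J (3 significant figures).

Leg (i): W = PᵢVᵢ ln(V_f/Vᵢ) = (3984) ln(9.1/5.51) = 1999 J.
Leg (ii): W = 0.
Leg (iii): W = PΔV = (723)(5.51 − 9.1) = -2596 J.
W_net = 1999 − 2596 = -596.9 J.

W_net ≈ -597 J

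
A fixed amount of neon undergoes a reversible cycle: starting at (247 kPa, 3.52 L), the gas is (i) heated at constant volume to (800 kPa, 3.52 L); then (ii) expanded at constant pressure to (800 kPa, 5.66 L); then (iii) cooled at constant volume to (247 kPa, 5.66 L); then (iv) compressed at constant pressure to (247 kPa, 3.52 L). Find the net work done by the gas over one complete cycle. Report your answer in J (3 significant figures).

Constant-volume legs do no work.
W(ii) = (800)(5.66 − 3.52) = 1712 J; W(iv) = (247)(3.52 − 5.66) = -528.6 J.
W_net = 1712 − 528.6 = 1183 J (the clockwise enclosed area).

W_net ≈ 1180 J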